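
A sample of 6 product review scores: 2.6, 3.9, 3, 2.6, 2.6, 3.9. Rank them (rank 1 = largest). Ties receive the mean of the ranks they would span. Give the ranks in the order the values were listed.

Sorted (descending): 3.9, 3.9, 3, 2.6, 2.6, 2.6
The 2 values of 3.9 occupy positions 1–2 → average rank (1+2)/2 = 1.5.
The 3 values of 2.6 occupy positions 4–6 → average rank 5.

5, 1.5, 3, 5, 5, 1.5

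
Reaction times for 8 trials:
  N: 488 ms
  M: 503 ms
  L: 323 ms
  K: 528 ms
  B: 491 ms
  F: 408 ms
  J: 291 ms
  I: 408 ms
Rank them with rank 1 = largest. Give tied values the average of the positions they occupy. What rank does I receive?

Sorted (descending): 528, 503, 491, 488, 408, 408, 323, 291
The 2 values of 408 occupy positions 5–6 → average rank (5+6)/2 = 5.5.
I has value 408 ms → rank 5.5.

5.5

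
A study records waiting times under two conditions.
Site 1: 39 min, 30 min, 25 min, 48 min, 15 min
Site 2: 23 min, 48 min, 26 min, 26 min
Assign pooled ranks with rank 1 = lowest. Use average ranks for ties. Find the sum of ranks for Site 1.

25.5

Sorted (ascending): 15, 23, 25, 26, 26, 30, 39, 48, 48
The 2 values of 26 occupy positions 4–5 → average rank (4+5)/2 = 4.5.
The 2 values of 48 occupy positions 8–9 → average rank (8+9)/2 = 8.5.
Site 1 values → pooled ranks: 39→7, 30→6, 25→3, 48→8.5, 15→1
Rank sum = 7 + 6 + 3 + 8.5 + 1 = 25.5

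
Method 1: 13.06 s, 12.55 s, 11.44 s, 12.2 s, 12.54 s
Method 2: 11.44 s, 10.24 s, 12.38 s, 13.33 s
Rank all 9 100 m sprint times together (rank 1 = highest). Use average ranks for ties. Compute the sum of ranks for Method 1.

Sorted (descending): 13.33, 13.06, 12.55, 12.54, 12.38, 12.2, 11.44, 11.44, 10.24
The 2 values of 11.44 occupy positions 7–8 → average rank (7+8)/2 = 7.5.
Method 1 values → pooled ranks: 13.06→2, 12.55→3, 11.44→7.5, 12.2→6, 12.54→4
Rank sum = 2 + 3 + 7.5 + 6 + 4 = 22.5

22.5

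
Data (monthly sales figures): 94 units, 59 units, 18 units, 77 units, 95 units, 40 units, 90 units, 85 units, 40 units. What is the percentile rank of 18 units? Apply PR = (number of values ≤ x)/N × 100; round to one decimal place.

N = 9.
Strictly below 18: 0. Equal to 18: 1.
PR = 1/9 × 100 = 11.1

11.1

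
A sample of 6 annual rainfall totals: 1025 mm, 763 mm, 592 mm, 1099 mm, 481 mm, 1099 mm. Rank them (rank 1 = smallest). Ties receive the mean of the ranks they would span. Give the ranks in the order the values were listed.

4, 3, 2, 5.5, 1, 5.5

Sorted (ascending): 481, 592, 763, 1025, 1099, 1099
The 2 values of 1099 occupy positions 5–6 → average rank (5+6)/2 = 5.5.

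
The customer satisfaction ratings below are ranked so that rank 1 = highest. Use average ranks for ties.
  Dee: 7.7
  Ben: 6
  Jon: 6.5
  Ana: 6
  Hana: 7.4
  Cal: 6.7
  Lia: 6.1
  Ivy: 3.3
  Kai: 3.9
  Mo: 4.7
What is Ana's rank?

6.5

Sorted (descending): 7.7, 7.4, 6.7, 6.5, 6.1, 6, 6, 4.7, 3.9, 3.3
The 2 values of 6 occupy positions 6–7 → average rank (6+7)/2 = 6.5.
Ana has value 6 → rank 6.5.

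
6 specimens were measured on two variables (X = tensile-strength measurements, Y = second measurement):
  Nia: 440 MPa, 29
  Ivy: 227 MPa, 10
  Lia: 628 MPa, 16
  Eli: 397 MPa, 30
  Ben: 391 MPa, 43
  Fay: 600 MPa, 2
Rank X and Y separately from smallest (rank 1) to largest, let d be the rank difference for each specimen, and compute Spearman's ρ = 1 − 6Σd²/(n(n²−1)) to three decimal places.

Ranks of variable 1: 4, 1, 6, 3, 2, 5
Ranks of variable 2: 4, 2, 3, 5, 6, 1
d = r₁ − r₂: 0, -1, 3, -2, -4, 4
d²: 0, 1, 9, 4, 16, 16; Σd² = 46
ρ = 1 − 6·46/(6·35) = 1 − 276/210 = -0.314

-0.314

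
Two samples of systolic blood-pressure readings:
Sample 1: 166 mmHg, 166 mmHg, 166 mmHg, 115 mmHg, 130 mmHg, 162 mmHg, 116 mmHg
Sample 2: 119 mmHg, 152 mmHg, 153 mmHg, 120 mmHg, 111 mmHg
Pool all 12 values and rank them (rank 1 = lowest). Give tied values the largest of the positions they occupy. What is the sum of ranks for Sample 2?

25

Sorted (ascending): 111, 115, 116, 119, 120, 130, 152, 153, 162, 166, 166, 166
The 3 values of 166 occupy positions 10–12 → each gets rank 12.
Sample 2 values → pooled ranks: 119→4, 152→7, 153→8, 120→5, 111→1
Rank sum = 4 + 7 + 8 + 5 + 1 = 25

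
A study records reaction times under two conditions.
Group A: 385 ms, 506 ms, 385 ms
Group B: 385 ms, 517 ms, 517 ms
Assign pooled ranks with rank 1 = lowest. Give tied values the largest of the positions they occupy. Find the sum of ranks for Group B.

15

Sorted (ascending): 385, 385, 385, 506, 517, 517
The 3 values of 385 occupy positions 1–3 → each gets rank 3.
The 2 values of 517 occupy positions 5–6 → each gets rank 6.
Group B values → pooled ranks: 385→3, 517→6, 517→6
Rank sum = 3 + 6 + 6 = 15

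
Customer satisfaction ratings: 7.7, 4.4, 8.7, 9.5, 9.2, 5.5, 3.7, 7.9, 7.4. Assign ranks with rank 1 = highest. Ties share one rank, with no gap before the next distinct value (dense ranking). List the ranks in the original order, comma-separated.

Sorted (descending): 9.5, 9.2, 8.7, 7.9, 7.7, 7.4, 5.5, 4.4, 3.7
No ties — each value takes its position as its rank.

5, 8, 3, 1, 2, 7, 9, 4, 6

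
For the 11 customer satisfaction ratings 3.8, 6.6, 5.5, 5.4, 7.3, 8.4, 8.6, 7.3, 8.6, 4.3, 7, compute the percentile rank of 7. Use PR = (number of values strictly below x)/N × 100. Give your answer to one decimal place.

45.5

N = 11.
Strictly below 7: 5. Equal to 7: 1.
PR = 5/11 × 100 = 45.5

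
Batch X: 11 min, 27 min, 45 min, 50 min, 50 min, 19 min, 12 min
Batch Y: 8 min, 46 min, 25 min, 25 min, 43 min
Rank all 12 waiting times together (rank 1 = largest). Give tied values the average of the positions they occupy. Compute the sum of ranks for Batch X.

43

Sorted (descending): 50, 50, 46, 45, 43, 27, 25, 25, 19, 12, 11, 8
The 2 values of 50 occupy positions 1–2 → average rank (1+2)/2 = 1.5.
The 2 values of 25 occupy positions 7–8 → average rank (7+8)/2 = 7.5.
Batch X values → pooled ranks: 11→11, 27→6, 45→4, 50→1.5, 50→1.5, 19→9, 12→10
Rank sum = 11 + 6 + 4 + 1.5 + 1.5 + 9 + 10 = 43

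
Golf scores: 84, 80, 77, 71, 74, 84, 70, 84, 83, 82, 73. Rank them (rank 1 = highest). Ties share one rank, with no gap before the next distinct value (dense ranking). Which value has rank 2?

Sorted (descending): 84, 84, 84, 83, 82, 80, 77, 74, 73, 71, 70
The 3 values of 84 share dense rank 1.
Remaining distinct values take the next consecutive integers.
Rank 2 → value 83.

83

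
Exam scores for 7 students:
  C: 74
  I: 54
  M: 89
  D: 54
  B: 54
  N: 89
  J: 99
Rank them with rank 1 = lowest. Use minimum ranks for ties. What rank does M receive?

Sorted (ascending): 54, 54, 54, 74, 89, 89, 99
The 3 values of 54 occupy positions 1–3 → each gets rank 1.
The 2 values of 89 occupy positions 5–6 → each gets rank 5.
M has value 89 → rank 5.

5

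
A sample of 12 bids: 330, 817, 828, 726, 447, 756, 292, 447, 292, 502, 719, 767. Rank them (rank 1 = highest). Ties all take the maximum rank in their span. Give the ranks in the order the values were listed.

10, 2, 1, 5, 9, 4, 12, 9, 12, 7, 6, 3

Sorted (descending): 828, 817, 767, 756, 726, 719, 502, 447, 447, 330, 292, 292
The 2 values of 447 occupy positions 8–9 → each gets rank 9.
The 2 values of 292 occupy positions 11–12 → each gets rank 12.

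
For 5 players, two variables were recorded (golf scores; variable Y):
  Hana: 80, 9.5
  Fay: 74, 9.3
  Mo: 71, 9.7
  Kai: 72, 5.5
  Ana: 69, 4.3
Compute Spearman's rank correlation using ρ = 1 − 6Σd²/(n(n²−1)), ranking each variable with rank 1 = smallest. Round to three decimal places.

0.400

Ranks of variable 1: 5, 4, 2, 3, 1
Ranks of variable 2: 4, 3, 5, 2, 1
d = r₁ − r₂: 1, 1, -3, 1, 0
d²: 1, 1, 9, 1, 0; Σd² = 12
ρ = 1 − 6·12/(5·24) = 1 − 72/120 = 0.400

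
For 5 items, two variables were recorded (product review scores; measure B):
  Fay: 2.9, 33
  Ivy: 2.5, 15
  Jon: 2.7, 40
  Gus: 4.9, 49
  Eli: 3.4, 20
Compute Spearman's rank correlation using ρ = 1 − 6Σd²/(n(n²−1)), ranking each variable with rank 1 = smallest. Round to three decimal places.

0.600

Ranks of variable 1: 3, 1, 2, 5, 4
Ranks of variable 2: 3, 1, 4, 5, 2
d = r₁ − r₂: 0, 0, -2, 0, 2
d²: 0, 0, 4, 0, 4; Σd² = 8
ρ = 1 − 6·8/(5·24) = 1 − 48/120 = 0.600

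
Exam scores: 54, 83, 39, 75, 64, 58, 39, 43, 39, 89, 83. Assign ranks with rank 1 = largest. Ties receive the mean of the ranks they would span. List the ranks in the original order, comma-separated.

Sorted (descending): 89, 83, 83, 75, 64, 58, 54, 43, 39, 39, 39
The 2 values of 83 occupy positions 2–3 → average rank (2+3)/2 = 2.5.
The 3 values of 39 occupy positions 9–11 → average rank 10.

7, 2.5, 10, 4, 5, 6, 10, 8, 10, 1, 2.5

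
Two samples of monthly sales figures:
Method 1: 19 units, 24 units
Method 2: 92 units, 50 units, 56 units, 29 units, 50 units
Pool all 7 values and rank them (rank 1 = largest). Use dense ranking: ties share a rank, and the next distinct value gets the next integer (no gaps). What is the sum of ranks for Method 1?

Sorted (descending): 92, 56, 50, 50, 29, 24, 19
The 2 values of 50 share dense rank 3.
Remaining distinct values take the next consecutive integers.
Method 1 values → pooled ranks: 19→6, 24→5
Rank sum = 6 + 5 = 11

11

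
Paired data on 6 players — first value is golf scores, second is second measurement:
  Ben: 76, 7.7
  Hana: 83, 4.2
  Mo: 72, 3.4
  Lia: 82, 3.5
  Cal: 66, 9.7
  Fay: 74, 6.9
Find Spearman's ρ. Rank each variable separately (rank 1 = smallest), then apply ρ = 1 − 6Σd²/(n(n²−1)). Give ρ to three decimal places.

-0.314

Ranks of variable 1: 4, 6, 2, 5, 1, 3
Ranks of variable 2: 5, 3, 1, 2, 6, 4
d = r₁ − r₂: -1, 3, 1, 3, -5, -1
d²: 1, 9, 1, 9, 25, 1; Σd² = 46
ρ = 1 − 6·46/(6·35) = 1 − 276/210 = -0.314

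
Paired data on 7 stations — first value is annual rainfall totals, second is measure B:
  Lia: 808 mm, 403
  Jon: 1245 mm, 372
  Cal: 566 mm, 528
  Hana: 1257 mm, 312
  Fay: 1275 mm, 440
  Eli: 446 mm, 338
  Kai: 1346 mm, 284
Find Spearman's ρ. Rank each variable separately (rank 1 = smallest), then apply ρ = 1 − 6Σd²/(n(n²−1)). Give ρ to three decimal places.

Ranks of variable 1: 3, 4, 2, 5, 6, 1, 7
Ranks of variable 2: 5, 4, 7, 2, 6, 3, 1
d = r₁ − r₂: -2, 0, -5, 3, 0, -2, 6
d²: 4, 0, 25, 9, 0, 4, 36; Σd² = 78
ρ = 1 − 6·78/(7·48) = 1 − 468/336 = -0.393

-0.393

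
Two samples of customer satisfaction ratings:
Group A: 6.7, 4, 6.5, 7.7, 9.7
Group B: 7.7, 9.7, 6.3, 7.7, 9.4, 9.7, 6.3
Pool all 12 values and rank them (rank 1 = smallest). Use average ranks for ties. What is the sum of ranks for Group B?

Sorted (ascending): 4, 6.3, 6.3, 6.5, 6.7, 7.7, 7.7, 7.7, 9.4, 9.7, 9.7, 9.7
The 2 values of 6.3 occupy positions 2–3 → average rank (2+3)/2 = 2.5.
The 3 values of 7.7 occupy positions 6–8 → average rank 7.
The 3 values of 9.7 occupy positions 10–12 → average rank 11.
Group B values → pooled ranks: 7.7→7, 9.7→11, 6.3→2.5, 7.7→7, 9.4→9, 9.7→11, 6.3→2.5
Rank sum = 7 + 11 + 2.5 + 7 + 9 + 11 + 2.5 = 50

50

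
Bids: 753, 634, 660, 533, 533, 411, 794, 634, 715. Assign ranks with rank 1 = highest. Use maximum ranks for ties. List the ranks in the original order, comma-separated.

2, 6, 4, 8, 8, 9, 1, 6, 3

Sorted (descending): 794, 753, 715, 660, 634, 634, 533, 533, 411
The 2 values of 634 occupy positions 5–6 → each gets rank 6.
The 2 values of 533 occupy positions 7–8 → each gets rank 8.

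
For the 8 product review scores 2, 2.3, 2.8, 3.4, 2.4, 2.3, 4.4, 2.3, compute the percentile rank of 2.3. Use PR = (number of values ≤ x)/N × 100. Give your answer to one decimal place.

N = 8.
Strictly below 2.3: 1. Equal to 2.3: 3.
PR = 4/8 × 100 = 50.0

50.0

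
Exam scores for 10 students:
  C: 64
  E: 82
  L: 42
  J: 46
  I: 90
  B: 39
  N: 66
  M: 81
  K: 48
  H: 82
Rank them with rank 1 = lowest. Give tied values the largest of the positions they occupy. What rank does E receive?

9

Sorted (ascending): 39, 42, 46, 48, 64, 66, 81, 82, 82, 90
The 2 values of 82 occupy positions 8–9 → each gets rank 9.
E has value 82 → rank 9.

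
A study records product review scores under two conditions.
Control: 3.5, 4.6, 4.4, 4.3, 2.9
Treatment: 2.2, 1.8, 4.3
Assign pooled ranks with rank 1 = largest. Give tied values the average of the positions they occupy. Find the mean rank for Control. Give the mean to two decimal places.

Sorted (descending): 4.6, 4.4, 4.3, 4.3, 3.5, 2.9, 2.2, 1.8
The 2 values of 4.3 occupy positions 3–4 → average rank (3+4)/2 = 3.5.
Control values → pooled ranks: 3.5→5, 4.6→1, 4.4→2, 4.3→3.5, 2.9→6
Mean rank = (5 + 1 + 2 + 3.5 + 6) / 5 = 3.50

3.50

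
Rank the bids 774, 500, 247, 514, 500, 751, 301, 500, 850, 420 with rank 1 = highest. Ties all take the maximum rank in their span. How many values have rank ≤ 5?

Sorted (descending): 850, 774, 751, 514, 500, 500, 500, 420, 301, 247
The 3 values of 500 occupy positions 5–7 → each gets rank 7.
Ranks ≤ 5: {1, 2, 3, 4} → 4 values.

4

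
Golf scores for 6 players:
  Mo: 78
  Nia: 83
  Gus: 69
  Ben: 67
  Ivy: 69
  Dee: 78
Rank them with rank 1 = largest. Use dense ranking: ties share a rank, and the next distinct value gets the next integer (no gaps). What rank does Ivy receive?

3

Sorted (descending): 83, 78, 78, 69, 69, 67
The 2 values of 78 share dense rank 2.
The 2 values of 69 share dense rank 3.
Remaining distinct values take the next consecutive integers.
Ivy has value 69 → rank 3.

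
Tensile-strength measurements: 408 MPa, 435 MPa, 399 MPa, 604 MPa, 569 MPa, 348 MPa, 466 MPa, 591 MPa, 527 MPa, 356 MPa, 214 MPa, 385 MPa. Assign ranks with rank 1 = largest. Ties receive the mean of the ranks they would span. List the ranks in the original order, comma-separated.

7, 6, 8, 1, 3, 11, 5, 2, 4, 10, 12, 9

Sorted (descending): 604, 591, 569, 527, 466, 435, 408, 399, 385, 356, 348, 214
No ties — each value takes its position as its rank.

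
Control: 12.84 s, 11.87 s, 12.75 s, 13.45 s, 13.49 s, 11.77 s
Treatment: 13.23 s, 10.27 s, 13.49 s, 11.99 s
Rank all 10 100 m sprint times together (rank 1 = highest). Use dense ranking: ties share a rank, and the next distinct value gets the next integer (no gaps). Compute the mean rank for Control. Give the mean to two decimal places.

4.50

Sorted (descending): 13.49, 13.49, 13.45, 13.23, 12.84, 12.75, 11.99, 11.87, 11.77, 10.27
The 2 values of 13.49 share dense rank 1.
Remaining distinct values take the next consecutive integers.
Control values → pooled ranks: 12.84→4, 11.87→7, 12.75→5, 13.45→2, 13.49→1, 11.77→8
Mean rank = (4 + 7 + 5 + 2 + 1 + 8) / 6 = 4.50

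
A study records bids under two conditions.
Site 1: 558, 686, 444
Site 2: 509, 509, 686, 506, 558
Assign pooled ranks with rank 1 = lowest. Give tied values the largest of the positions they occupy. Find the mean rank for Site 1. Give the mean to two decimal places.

Sorted (ascending): 444, 506, 509, 509, 558, 558, 686, 686
The 2 values of 509 occupy positions 3–4 → each gets rank 4.
The 2 values of 558 occupy positions 5–6 → each gets rank 6.
The 2 values of 686 occupy positions 7–8 → each gets rank 8.
Site 1 values → pooled ranks: 558→6, 686→8, 444→1
Mean rank = (6 + 8 + 1) / 3 = 5.00

5.00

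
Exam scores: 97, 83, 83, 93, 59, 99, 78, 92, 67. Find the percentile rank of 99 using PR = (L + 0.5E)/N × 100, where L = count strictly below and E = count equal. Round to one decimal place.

94.4

N = 9.
Strictly below 99: 8. Equal to 99: 1.
PR = (8 + 0.5·1)/9 × 100 = 94.4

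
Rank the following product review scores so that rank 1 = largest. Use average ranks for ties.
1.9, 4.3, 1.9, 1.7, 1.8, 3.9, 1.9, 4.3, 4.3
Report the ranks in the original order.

6, 2, 6, 9, 8, 4, 6, 2, 2

Sorted (descending): 4.3, 4.3, 4.3, 3.9, 1.9, 1.9, 1.9, 1.8, 1.7
The 3 values of 4.3 occupy positions 1–3 → average rank 2.
The 3 values of 1.9 occupy positions 5–7 → average rank 6.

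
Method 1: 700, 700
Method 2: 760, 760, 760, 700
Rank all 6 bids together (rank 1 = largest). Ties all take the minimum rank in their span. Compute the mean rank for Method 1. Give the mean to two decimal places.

4.00

Sorted (descending): 760, 760, 760, 700, 700, 700
The 3 values of 760 occupy positions 1–3 → each gets rank 1.
The 3 values of 700 occupy positions 4–6 → each gets rank 4.
Method 1 values → pooled ranks: 700→4, 700→4
Mean rank = (4 + 4) / 2 = 4.00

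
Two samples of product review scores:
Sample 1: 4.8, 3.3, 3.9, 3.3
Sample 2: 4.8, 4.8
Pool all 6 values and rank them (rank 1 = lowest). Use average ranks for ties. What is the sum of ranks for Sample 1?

11

Sorted (ascending): 3.3, 3.3, 3.9, 4.8, 4.8, 4.8
The 2 values of 3.3 occupy positions 1–2 → average rank (1+2)/2 = 1.5.
The 3 values of 4.8 occupy positions 4–6 → average rank 5.
Sample 1 values → pooled ranks: 4.8→5, 3.3→1.5, 3.9→3, 3.3→1.5
Rank sum = 5 + 1.5 + 3 + 1.5 = 11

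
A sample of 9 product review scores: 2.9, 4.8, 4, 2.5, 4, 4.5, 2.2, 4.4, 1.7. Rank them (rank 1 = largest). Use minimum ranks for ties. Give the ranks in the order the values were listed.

Sorted (descending): 4.8, 4.5, 4.4, 4, 4, 2.9, 2.5, 2.2, 1.7
The 2 values of 4 occupy positions 4–5 → each gets rank 4.

6, 1, 4, 7, 4, 2, 8, 3, 9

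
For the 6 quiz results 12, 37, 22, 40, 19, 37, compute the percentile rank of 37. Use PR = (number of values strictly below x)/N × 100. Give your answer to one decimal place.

N = 6.
Strictly below 37: 3. Equal to 37: 2.
PR = 3/6 × 100 = 50.0

50.0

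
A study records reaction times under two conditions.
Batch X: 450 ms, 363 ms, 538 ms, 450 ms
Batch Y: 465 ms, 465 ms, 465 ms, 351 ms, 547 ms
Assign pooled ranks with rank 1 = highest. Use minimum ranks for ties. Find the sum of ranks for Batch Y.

19

Sorted (descending): 547, 538, 465, 465, 465, 450, 450, 363, 351
The 3 values of 465 occupy positions 3–5 → each gets rank 3.
The 2 values of 450 occupy positions 6–7 → each gets rank 6.
Batch Y values → pooled ranks: 465→3, 465→3, 465→3, 351→9, 547→1
Rank sum = 3 + 3 + 3 + 9 + 1 = 19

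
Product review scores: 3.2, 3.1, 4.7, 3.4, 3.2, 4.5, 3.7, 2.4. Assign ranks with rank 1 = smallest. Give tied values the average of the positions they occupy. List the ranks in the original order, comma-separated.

Sorted (ascending): 2.4, 3.1, 3.2, 3.2, 3.4, 3.7, 4.5, 4.7
The 2 values of 3.2 occupy positions 3–4 → average rank (3+4)/2 = 3.5.

3.5, 2, 8, 5, 3.5, 7, 6, 1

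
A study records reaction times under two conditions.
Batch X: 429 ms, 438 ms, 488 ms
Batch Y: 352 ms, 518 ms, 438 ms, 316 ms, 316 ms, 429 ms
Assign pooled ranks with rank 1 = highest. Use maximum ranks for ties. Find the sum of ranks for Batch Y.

36

Sorted (descending): 518, 488, 438, 438, 429, 429, 352, 316, 316
The 2 values of 438 occupy positions 3–4 → each gets rank 4.
The 2 values of 429 occupy positions 5–6 → each gets rank 6.
The 2 values of 316 occupy positions 8–9 → each gets rank 9.
Batch Y values → pooled ranks: 352→7, 518→1, 438→4, 316→9, 316→9, 429→6
Rank sum = 7 + 1 + 4 + 9 + 9 + 6 = 36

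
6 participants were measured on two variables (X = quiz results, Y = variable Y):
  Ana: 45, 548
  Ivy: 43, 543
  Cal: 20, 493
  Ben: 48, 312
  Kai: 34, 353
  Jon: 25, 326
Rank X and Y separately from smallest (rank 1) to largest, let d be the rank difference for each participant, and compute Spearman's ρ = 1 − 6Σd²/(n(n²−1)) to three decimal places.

Ranks of variable 1: 5, 4, 1, 6, 3, 2
Ranks of variable 2: 6, 5, 4, 1, 3, 2
d = r₁ − r₂: -1, -1, -3, 5, 0, 0
d²: 1, 1, 9, 25, 0, 0; Σd² = 36
ρ = 1 − 6·36/(6·35) = 1 − 216/210 = -0.029

-0.029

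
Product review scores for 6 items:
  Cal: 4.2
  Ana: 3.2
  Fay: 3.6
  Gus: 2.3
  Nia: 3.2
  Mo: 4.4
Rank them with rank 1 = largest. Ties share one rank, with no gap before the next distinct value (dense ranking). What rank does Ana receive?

4

Sorted (descending): 4.4, 4.2, 3.6, 3.2, 3.2, 2.3
The 2 values of 3.2 share dense rank 4.
Remaining distinct values take the next consecutive integers.
Ana has value 3.2 → rank 4.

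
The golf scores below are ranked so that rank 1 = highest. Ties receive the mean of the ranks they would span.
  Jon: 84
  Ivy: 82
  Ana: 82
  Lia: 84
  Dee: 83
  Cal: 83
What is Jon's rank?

1.5

Sorted (descending): 84, 84, 83, 83, 82, 82
The 2 values of 84 occupy positions 1–2 → average rank (1+2)/2 = 1.5.
The 2 values of 83 occupy positions 3–4 → average rank (3+4)/2 = 3.5.
The 2 values of 82 occupy positions 5–6 → average rank (5+6)/2 = 5.5.
Jon has value 84 → rank 1.5.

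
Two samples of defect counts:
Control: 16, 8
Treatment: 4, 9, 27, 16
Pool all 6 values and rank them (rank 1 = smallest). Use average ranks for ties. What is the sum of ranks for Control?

Sorted (ascending): 4, 8, 9, 16, 16, 27
The 2 values of 16 occupy positions 4–5 → average rank (4+5)/2 = 4.5.
Control values → pooled ranks: 16→4.5, 8→2
Rank sum = 4.5 + 2 = 6.5

6.5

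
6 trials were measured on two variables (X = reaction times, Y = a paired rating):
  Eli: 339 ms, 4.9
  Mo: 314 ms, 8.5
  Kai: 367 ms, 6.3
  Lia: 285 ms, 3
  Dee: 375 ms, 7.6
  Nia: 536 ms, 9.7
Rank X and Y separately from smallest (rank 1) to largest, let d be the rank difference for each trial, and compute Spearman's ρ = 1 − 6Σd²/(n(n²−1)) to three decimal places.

Ranks of variable 1: 3, 2, 4, 1, 5, 6
Ranks of variable 2: 2, 5, 3, 1, 4, 6
d = r₁ − r₂: 1, -3, 1, 0, 1, 0
d²: 1, 9, 1, 0, 1, 0; Σd² = 12
ρ = 1 − 6·12/(6·35) = 1 − 72/210 = 0.657

0.657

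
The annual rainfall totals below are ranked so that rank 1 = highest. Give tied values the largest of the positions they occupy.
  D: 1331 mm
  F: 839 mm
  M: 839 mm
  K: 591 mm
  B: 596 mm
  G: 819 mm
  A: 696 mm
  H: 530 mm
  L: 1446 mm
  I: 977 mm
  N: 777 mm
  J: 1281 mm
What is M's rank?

6

Sorted (descending): 1446, 1331, 1281, 977, 839, 839, 819, 777, 696, 596, 591, 530
The 2 values of 839 occupy positions 5–6 → each gets rank 6.
M has value 839 mm → rank 6.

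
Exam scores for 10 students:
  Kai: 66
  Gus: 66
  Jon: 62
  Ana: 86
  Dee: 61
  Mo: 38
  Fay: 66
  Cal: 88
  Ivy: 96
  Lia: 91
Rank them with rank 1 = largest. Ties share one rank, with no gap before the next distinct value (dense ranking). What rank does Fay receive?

5

Sorted (descending): 96, 91, 88, 86, 66, 66, 66, 62, 61, 38
The 3 values of 66 share dense rank 5.
Remaining distinct values take the next consecutive integers.
Fay has value 66 → rank 5.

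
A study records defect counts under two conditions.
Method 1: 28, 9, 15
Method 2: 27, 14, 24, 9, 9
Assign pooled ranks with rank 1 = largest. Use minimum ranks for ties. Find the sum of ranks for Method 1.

Sorted (descending): 28, 27, 24, 15, 14, 9, 9, 9
The 3 values of 9 occupy positions 6–8 → each gets rank 6.
Method 1 values → pooled ranks: 28→1, 9→6, 15→4
Rank sum = 1 + 6 + 4 = 11

11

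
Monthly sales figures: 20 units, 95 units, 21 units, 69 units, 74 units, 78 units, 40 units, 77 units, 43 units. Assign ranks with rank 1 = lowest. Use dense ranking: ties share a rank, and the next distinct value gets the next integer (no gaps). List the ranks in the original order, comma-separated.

Sorted (ascending): 20, 21, 40, 43, 69, 74, 77, 78, 95
No ties — each value takes its position as its rank.

1, 9, 2, 5, 6, 8, 3, 7, 4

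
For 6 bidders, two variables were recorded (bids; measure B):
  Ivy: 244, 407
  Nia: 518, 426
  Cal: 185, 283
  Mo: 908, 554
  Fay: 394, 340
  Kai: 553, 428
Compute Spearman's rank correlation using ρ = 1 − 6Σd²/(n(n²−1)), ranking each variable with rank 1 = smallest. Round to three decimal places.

0.943

Ranks of variable 1: 2, 4, 1, 6, 3, 5
Ranks of variable 2: 3, 4, 1, 6, 2, 5
d = r₁ − r₂: -1, 0, 0, 0, 1, 0
d²: 1, 0, 0, 0, 1, 0; Σd² = 2
ρ = 1 − 6·2/(6·35) = 1 − 12/210 = 0.943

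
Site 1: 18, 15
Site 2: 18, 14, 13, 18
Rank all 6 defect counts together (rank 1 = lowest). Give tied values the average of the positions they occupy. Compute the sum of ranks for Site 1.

8

Sorted (ascending): 13, 14, 15, 18, 18, 18
The 3 values of 18 occupy positions 4–6 → average rank 5.
Site 1 values → pooled ranks: 18→5, 15→3
Rank sum = 5 + 3 = 8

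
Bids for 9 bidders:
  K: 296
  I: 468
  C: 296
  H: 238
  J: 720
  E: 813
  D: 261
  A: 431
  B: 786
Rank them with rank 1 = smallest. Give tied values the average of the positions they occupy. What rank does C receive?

Sorted (ascending): 238, 261, 296, 296, 431, 468, 720, 786, 813
The 2 values of 296 occupy positions 3–4 → average rank (3+4)/2 = 3.5.
C has value 296 → rank 3.5.

3.5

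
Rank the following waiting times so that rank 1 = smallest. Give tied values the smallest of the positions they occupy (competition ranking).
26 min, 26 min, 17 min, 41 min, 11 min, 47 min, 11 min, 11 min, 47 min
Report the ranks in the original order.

Sorted (ascending): 11, 11, 11, 17, 26, 26, 41, 47, 47
The 3 values of 11 occupy positions 1–3 → each gets rank 1.
The 2 values of 26 occupy positions 5–6 → each gets rank 5.
The 2 values of 47 occupy positions 8–9 → each gets rank 8.

5, 5, 4, 7, 1, 8, 1, 1, 8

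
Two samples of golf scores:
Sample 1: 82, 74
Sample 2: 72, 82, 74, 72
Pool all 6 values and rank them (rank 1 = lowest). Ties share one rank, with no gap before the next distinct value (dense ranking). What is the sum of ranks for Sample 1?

Sorted (ascending): 72, 72, 74, 74, 82, 82
The 2 values of 72 share dense rank 1.
The 2 values of 74 share dense rank 2.
The 2 values of 82 share dense rank 3.
Sample 1 values → pooled ranks: 82→3, 74→2
Rank sum = 3 + 2 = 5

5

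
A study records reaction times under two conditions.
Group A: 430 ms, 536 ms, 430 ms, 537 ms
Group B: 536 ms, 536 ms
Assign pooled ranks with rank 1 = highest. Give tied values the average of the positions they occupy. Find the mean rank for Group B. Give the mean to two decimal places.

Sorted (descending): 537, 536, 536, 536, 430, 430
The 3 values of 536 occupy positions 2–4 → average rank 3.
The 2 values of 430 occupy positions 5–6 → average rank (5+6)/2 = 5.5.
Group B values → pooled ranks: 536→3, 536→3
Mean rank = (3 + 3) / 2 = 3.00

3.00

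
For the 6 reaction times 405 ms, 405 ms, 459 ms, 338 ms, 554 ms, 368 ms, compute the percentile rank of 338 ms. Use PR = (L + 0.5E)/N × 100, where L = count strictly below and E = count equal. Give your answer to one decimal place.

8.3

N = 6.
Strictly below 338: 0. Equal to 338: 1.
PR = (0 + 0.5·1)/6 × 100 = 8.3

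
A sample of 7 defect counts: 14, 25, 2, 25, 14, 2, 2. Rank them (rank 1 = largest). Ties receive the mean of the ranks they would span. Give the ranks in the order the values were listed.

3.5, 1.5, 6, 1.5, 3.5, 6, 6

Sorted (descending): 25, 25, 14, 14, 2, 2, 2
The 2 values of 25 occupy positions 1–2 → average rank (1+2)/2 = 1.5.
The 2 values of 14 occupy positions 3–4 → average rank (3+4)/2 = 3.5.
The 3 values of 2 occupy positions 5–7 → average rank 6.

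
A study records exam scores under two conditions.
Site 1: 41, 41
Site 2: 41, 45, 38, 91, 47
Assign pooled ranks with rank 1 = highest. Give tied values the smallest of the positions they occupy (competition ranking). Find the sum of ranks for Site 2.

17

Sorted (descending): 91, 47, 45, 41, 41, 41, 38
The 3 values of 41 occupy positions 4–6 → each gets rank 4.
Site 2 values → pooled ranks: 41→4, 45→3, 38→7, 91→1, 47→2
Rank sum = 4 + 3 + 7 + 1 + 2 = 17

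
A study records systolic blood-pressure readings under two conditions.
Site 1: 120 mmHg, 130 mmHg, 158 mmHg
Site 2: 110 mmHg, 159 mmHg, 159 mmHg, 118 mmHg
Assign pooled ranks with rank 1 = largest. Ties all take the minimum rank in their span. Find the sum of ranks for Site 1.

Sorted (descending): 159, 159, 158, 130, 120, 118, 110
The 2 values of 159 occupy positions 1–2 → each gets rank 1.
Site 1 values → pooled ranks: 120→5, 130→4, 158→3
Rank sum = 5 + 4 + 3 = 12

12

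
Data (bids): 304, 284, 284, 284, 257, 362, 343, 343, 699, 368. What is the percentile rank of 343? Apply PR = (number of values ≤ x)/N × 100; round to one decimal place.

70.0

N = 10.
Strictly below 343: 5. Equal to 343: 2.
PR = 7/10 × 100 = 70.0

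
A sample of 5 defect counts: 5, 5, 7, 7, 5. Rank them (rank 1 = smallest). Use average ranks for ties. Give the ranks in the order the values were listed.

2, 2, 4.5, 4.5, 2

Sorted (ascending): 5, 5, 5, 7, 7
The 3 values of 5 occupy positions 1–3 → average rank 2.
The 2 values of 7 occupy positions 4–5 → average rank (4+5)/2 = 4.5.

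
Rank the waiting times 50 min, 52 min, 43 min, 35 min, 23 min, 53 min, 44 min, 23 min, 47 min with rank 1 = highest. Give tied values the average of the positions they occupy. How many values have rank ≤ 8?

Sorted (descending): 53, 52, 50, 47, 44, 43, 35, 23, 23
The 2 values of 23 occupy positions 8–9 → average rank (8+9)/2 = 8.5.
Ranks ≤ 8: {1, 2, 3, 4, 5, 6, 7} → 7 values.

7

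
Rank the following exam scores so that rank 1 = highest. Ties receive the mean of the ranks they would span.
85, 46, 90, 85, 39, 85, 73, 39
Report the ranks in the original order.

Sorted (descending): 90, 85, 85, 85, 73, 46, 39, 39
The 3 values of 85 occupy positions 2–4 → average rank 3.
The 2 values of 39 occupy positions 7–8 → average rank (7+8)/2 = 7.5.

3, 6, 1, 3, 7.5, 3, 5, 7.5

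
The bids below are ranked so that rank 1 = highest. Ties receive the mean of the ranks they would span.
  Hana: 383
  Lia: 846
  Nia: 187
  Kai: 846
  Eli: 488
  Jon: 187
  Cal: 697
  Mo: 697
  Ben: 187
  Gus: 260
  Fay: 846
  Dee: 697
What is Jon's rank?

11

Sorted (descending): 846, 846, 846, 697, 697, 697, 488, 383, 260, 187, 187, 187
The 3 values of 846 occupy positions 1–3 → average rank 2.
The 3 values of 697 occupy positions 4–6 → average rank 5.
The 3 values of 187 occupy positions 10–12 → average rank 11.
Jon has value 187 → rank 11.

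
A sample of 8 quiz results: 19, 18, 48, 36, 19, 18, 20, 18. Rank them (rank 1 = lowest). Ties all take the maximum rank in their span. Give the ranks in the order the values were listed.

Sorted (ascending): 18, 18, 18, 19, 19, 20, 36, 48
The 3 values of 18 occupy positions 1–3 → each gets rank 3.
The 2 values of 19 occupy positions 4–5 → each gets rank 5.

5, 3, 8, 7, 5, 3, 6, 3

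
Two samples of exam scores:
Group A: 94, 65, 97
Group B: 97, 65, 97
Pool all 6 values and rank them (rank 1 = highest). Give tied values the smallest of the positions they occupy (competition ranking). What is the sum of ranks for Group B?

7

Sorted (descending): 97, 97, 97, 94, 65, 65
The 3 values of 97 occupy positions 1–3 → each gets rank 1.
The 2 values of 65 occupy positions 5–6 → each gets rank 5.
Group B values → pooled ranks: 97→1, 65→5, 97→1
Rank sum = 1 + 5 + 1 = 7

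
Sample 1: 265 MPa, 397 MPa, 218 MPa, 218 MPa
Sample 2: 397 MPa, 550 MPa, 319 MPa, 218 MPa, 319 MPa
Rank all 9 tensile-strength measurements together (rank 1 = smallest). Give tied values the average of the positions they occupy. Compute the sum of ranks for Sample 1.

15.5

Sorted (ascending): 218, 218, 218, 265, 319, 319, 397, 397, 550
The 3 values of 218 occupy positions 1–3 → average rank 2.
The 2 values of 319 occupy positions 5–6 → average rank (5+6)/2 = 5.5.
The 2 values of 397 occupy positions 7–8 → average rank (7+8)/2 = 7.5.
Sample 1 values → pooled ranks: 265→4, 397→7.5, 218→2, 218→2
Rank sum = 4 + 7.5 + 2 + 2 = 15.5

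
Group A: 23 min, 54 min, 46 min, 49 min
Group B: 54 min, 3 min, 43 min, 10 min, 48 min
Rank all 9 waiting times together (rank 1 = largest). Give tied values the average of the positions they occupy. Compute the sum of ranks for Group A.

Sorted (descending): 54, 54, 49, 48, 46, 43, 23, 10, 3
The 2 values of 54 occupy positions 1–2 → average rank (1+2)/2 = 1.5.
Group A values → pooled ranks: 23→7, 54→1.5, 46→5, 49→3
Rank sum = 7 + 1.5 + 5 + 3 = 16.5

16.5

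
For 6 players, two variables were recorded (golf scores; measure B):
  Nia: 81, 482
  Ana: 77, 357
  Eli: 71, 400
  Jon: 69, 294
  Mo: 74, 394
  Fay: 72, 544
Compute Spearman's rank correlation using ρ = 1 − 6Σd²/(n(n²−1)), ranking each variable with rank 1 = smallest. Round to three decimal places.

Ranks of variable 1: 6, 5, 2, 1, 4, 3
Ranks of variable 2: 5, 2, 4, 1, 3, 6
d = r₁ − r₂: 1, 3, -2, 0, 1, -3
d²: 1, 9, 4, 0, 1, 9; Σd² = 24
ρ = 1 − 6·24/(6·35) = 1 − 144/210 = 0.314

0.314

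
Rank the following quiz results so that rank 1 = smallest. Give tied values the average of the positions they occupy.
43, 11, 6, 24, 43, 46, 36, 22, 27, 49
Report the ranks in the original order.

7.5, 2, 1, 4, 7.5, 9, 6, 3, 5, 10

Sorted (ascending): 6, 11, 22, 24, 27, 36, 43, 43, 46, 49
The 2 values of 43 occupy positions 7–8 → average rank (7+8)/2 = 7.5.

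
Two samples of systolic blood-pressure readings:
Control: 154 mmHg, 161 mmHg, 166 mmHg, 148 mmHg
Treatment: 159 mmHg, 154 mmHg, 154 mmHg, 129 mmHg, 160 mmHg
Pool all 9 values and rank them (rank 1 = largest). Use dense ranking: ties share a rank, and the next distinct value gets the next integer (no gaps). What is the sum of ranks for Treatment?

24

Sorted (descending): 166, 161, 160, 159, 154, 154, 154, 148, 129
The 3 values of 154 share dense rank 5.
Remaining distinct values take the next consecutive integers.
Treatment values → pooled ranks: 159→4, 154→5, 154→5, 129→7, 160→3
Rank sum = 4 + 5 + 5 + 7 + 3 = 24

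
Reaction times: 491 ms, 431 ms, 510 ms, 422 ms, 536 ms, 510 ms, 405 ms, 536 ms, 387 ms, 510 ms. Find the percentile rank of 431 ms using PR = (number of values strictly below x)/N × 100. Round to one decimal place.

30.0

N = 10.
Strictly below 431: 3. Equal to 431: 1.
PR = 3/10 × 100 = 30.0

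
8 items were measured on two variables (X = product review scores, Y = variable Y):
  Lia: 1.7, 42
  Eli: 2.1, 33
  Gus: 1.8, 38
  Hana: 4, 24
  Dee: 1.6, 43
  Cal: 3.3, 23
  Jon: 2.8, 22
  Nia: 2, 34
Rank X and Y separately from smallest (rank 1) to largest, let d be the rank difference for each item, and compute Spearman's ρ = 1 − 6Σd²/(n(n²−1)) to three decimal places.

Ranks of variable 1: 2, 5, 3, 8, 1, 7, 6, 4
Ranks of variable 2: 7, 4, 6, 3, 8, 2, 1, 5
d = r₁ − r₂: -5, 1, -3, 5, -7, 5, 5, -1
d²: 25, 1, 9, 25, 49, 25, 25, 1; Σd² = 160
ρ = 1 − 6·160/(8·63) = 1 − 960/504 = -0.905

-0.905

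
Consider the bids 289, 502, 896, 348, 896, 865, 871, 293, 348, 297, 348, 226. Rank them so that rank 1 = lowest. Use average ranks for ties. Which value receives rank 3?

Sorted (ascending): 226, 289, 293, 297, 348, 348, 348, 502, 865, 871, 896, 896
The 3 values of 348 occupy positions 5–7 → average rank 6.
The 2 values of 896 occupy positions 11–12 → average rank (11+12)/2 = 11.5.
Rank 3 → value 293.

293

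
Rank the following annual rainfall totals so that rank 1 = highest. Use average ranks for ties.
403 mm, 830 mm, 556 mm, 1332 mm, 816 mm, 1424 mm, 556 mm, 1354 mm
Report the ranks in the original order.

Sorted (descending): 1424, 1354, 1332, 830, 816, 556, 556, 403
The 2 values of 556 occupy positions 6–7 → average rank (6+7)/2 = 6.5.

8, 4, 6.5, 3, 5, 1, 6.5, 2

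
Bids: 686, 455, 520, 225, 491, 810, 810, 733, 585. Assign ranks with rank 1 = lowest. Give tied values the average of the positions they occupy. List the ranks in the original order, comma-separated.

6, 2, 4, 1, 3, 8.5, 8.5, 7, 5

Sorted (ascending): 225, 455, 491, 520, 585, 686, 733, 810, 810
The 2 values of 810 occupy positions 8–9 → average rank (8+9)/2 = 8.5.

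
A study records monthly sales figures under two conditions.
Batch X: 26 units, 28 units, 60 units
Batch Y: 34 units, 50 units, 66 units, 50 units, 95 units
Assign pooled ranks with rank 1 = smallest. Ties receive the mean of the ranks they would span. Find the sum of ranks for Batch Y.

Sorted (ascending): 26, 28, 34, 50, 50, 60, 66, 95
The 2 values of 50 occupy positions 4–5 → average rank (4+5)/2 = 4.5.
Batch Y values → pooled ranks: 34→3, 50→4.5, 66→7, 50→4.5, 95→8
Rank sum = 3 + 4.5 + 7 + 4.5 + 8 = 27

27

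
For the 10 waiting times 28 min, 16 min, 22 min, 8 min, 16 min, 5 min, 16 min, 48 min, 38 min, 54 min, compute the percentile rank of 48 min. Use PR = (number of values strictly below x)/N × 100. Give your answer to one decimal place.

N = 10.
Strictly below 48: 8. Equal to 48: 1.
PR = 8/10 × 100 = 80.0

80.0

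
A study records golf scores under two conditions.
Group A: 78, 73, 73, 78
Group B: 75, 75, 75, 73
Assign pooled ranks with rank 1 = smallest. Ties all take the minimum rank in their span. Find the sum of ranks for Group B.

13

Sorted (ascending): 73, 73, 73, 75, 75, 75, 78, 78
The 3 values of 73 occupy positions 1–3 → each gets rank 1.
The 3 values of 75 occupy positions 4–6 → each gets rank 4.
The 2 values of 78 occupy positions 7–8 → each gets rank 7.
Group B values → pooled ranks: 75→4, 75→4, 75→4, 73→1
Rank sum = 4 + 4 + 4 + 1 = 13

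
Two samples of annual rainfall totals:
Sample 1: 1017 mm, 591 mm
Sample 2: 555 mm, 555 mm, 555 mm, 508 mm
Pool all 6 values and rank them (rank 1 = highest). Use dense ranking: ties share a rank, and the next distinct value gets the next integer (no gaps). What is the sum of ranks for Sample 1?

Sorted (descending): 1017, 591, 555, 555, 555, 508
The 3 values of 555 share dense rank 3.
Remaining distinct values take the next consecutive integers.
Sample 1 values → pooled ranks: 1017→1, 591→2
Rank sum = 1 + 2 = 3

3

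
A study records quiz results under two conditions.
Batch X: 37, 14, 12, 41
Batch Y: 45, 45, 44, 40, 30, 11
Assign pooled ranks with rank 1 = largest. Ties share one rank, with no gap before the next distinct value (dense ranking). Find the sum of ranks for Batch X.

Sorted (descending): 45, 45, 44, 41, 40, 37, 30, 14, 12, 11
The 2 values of 45 share dense rank 1.
Remaining distinct values take the next consecutive integers.
Batch X values → pooled ranks: 37→5, 14→7, 12→8, 41→3
Rank sum = 5 + 7 + 8 + 3 = 23

23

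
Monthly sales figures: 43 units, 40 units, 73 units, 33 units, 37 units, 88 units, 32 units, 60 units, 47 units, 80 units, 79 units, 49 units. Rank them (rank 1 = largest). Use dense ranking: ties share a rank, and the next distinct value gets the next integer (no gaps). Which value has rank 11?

Sorted (descending): 88, 80, 79, 73, 60, 49, 47, 43, 40, 37, 33, 32
No ties — each value takes its position as its rank.
Rank 11 → value 33.

33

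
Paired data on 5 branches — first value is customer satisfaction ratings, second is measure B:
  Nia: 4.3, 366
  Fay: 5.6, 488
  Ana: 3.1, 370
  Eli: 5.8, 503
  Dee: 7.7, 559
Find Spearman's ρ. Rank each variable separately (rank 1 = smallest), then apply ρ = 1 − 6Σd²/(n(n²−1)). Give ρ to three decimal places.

Ranks of variable 1: 2, 3, 1, 4, 5
Ranks of variable 2: 1, 3, 2, 4, 5
d = r₁ − r₂: 1, 0, -1, 0, 0
d²: 1, 0, 1, 0, 0; Σd² = 2
ρ = 1 − 6·2/(5·24) = 1 − 12/120 = 0.900

0.900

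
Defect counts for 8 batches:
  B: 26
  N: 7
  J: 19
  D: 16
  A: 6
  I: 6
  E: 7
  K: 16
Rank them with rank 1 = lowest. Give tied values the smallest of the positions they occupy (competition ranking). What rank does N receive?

Sorted (ascending): 6, 6, 7, 7, 16, 16, 19, 26
The 2 values of 6 occupy positions 1–2 → each gets rank 1.
The 2 values of 7 occupy positions 3–4 → each gets rank 3.
The 2 values of 16 occupy positions 5–6 → each gets rank 5.
N has value 7 → rank 3.

3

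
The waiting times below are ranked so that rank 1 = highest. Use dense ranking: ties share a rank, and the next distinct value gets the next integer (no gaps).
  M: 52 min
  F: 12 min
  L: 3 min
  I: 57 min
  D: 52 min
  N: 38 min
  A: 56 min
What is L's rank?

Sorted (descending): 57, 56, 52, 52, 38, 12, 3
The 2 values of 52 share dense rank 3.
Remaining distinct values take the next consecutive integers.
L has value 3 min → rank 6.

6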